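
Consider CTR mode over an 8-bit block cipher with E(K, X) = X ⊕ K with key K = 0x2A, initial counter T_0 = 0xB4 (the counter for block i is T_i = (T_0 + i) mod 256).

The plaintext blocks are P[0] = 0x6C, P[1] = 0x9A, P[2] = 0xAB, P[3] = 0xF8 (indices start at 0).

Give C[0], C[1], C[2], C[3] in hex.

CTR encryption: S_i = E(K, T_i) where T_i is the counter for block i; C_i = P_i ⊕ S_i.
C[0]: T = 0xB4, S = E(K, T) = 0x9E; 0x6C ⊕ 0x9E = 0xF2.
C[1]: T = 0xB5, S = E(K, T) = 0x9F; 0x9A ⊕ 0x9F = 0x05.
C[2]: T = 0xB6, S = E(K, T) = 0x9C; 0xAB ⊕ 0x9C = 0x37.
C[3]: T = 0xB7, S = E(K, T) = 0x9D; 0xF8 ⊕ 0x9D = 0x65.

C[0] = 0xF2, C[1] = 0x05, C[2] = 0x37, C[3] = 0x65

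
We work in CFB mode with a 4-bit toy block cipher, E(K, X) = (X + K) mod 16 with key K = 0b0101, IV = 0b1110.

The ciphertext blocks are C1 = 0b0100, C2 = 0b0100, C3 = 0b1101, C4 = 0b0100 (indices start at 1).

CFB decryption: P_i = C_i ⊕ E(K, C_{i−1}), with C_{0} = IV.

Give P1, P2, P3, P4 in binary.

P1: E(K, 0b1110) = 0b0011; 0b0100 ⊕ 0b0011 = 0b0111.
P2: E(K, 0b0100) = 0b1001; 0b0100 ⊕ 0b1001 = 0b1101.
P3: E(K, 0b0100) = 0b1001; 0b1101 ⊕ 0b1001 = 0b0100.
P4: E(K, 0b1101) = 0b0010; 0b0100 ⊕ 0b0010 = 0b0110.

P1 = 0b0111, P2 = 0b1101, P3 = 0b0100, P4 = 0b0110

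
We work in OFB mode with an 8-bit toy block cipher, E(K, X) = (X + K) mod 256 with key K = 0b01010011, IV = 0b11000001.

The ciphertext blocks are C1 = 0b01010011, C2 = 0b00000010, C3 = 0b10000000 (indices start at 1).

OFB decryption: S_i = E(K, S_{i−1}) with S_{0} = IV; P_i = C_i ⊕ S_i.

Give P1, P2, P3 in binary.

P1: S = E(K, 0b11000001) = 0b00010100; 0b01010011 ⊕ 0b00010100 = 0b01000111.
P2: S = E(K, 0b00010100) = 0b01100111; 0b00000010 ⊕ 0b01100111 = 0b01100101.
P3: S = E(K, 0b01100111) = 0b10111010; 0b10000000 ⊕ 0b10111010 = 0b00111010.

P1 = 0b01000111, P2 = 0b01100101, P3 = 0b00111010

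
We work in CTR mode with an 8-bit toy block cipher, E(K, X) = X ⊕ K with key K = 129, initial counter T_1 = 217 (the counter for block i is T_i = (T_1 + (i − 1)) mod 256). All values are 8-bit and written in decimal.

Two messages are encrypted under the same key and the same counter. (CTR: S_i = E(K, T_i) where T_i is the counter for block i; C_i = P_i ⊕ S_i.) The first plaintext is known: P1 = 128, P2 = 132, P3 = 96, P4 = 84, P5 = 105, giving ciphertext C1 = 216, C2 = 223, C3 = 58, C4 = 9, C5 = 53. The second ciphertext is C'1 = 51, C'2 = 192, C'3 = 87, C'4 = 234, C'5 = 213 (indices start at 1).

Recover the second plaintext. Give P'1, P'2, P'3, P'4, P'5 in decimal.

P'1 = 107, P'2 = 155, P'3 = 13, P'4 = 183, P'5 = 137

In CTR with a reused counter, both messages share the same keystream S_i, so C_i ⊕ C'_i = P_i ⊕ P'_i and thus P'_i = P_i ⊕ C_i ⊕ C'_i.
P'1: 128 ⊕ 216 ⊕ 51 = 107.
P'2: 132 ⊕ 223 ⊕ 192 = 155.
P'3: 96 ⊕ 58 ⊕ 87 = 13.
P'4: 84 ⊕ 9 ⊕ 234 = 183.
P'5: 105 ⊕ 53 ⊕ 213 = 137.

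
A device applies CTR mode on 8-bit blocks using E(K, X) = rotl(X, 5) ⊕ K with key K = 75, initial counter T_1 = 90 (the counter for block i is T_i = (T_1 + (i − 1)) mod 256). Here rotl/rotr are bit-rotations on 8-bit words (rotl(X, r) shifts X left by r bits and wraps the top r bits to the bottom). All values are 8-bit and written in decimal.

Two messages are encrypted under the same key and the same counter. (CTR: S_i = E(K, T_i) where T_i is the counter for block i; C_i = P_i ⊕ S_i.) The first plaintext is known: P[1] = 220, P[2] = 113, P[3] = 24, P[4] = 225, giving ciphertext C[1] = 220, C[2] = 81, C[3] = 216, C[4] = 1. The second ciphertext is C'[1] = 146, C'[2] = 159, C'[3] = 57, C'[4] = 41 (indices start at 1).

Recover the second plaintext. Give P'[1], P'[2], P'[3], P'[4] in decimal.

P'[1] = 146, P'[2] = 191, P'[3] = 249, P'[4] = 201

In CTR with a reused counter, both messages share the same keystream S_i, so C_i ⊕ C'_i = P_i ⊕ P'_i and thus P'_i = P_i ⊕ C_i ⊕ C'_i.
P'[1]: 220 ⊕ 220 ⊕ 146 = 146.
P'[2]: 113 ⊕ 81 ⊕ 159 = 191.
P'[3]: 24 ⊕ 216 ⊕ 57 = 249.
P'[4]: 225 ⊕ 1 ⊕ 41 = 201.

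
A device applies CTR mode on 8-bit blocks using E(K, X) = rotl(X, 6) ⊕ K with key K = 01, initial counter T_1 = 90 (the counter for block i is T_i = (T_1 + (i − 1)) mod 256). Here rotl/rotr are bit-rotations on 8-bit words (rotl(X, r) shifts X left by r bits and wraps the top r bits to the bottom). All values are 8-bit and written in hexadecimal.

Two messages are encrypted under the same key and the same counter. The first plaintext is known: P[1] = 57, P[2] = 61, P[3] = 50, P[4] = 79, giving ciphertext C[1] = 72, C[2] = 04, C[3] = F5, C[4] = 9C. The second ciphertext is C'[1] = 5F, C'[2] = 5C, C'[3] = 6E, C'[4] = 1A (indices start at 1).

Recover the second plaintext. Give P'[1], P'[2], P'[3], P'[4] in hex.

P'[1] = 7A, P'[2] = 39, P'[3] = CB, P'[4] = FF

In CTR with a reused counter, both messages share the same keystream S_i, so C_i ⊕ C'_i = P_i ⊕ P'_i and thus P'_i = P_i ⊕ C_i ⊕ C'_i.
P'[1]: 57 ⊕ 72 ⊕ 5F = 7A.
P'[2]: 61 ⊕ 04 ⊕ 5C = 39.
P'[3]: 50 ⊕ F5 ⊕ 6E = CB.
P'[4]: 79 ⊕ 9C ⊕ 1A = FF.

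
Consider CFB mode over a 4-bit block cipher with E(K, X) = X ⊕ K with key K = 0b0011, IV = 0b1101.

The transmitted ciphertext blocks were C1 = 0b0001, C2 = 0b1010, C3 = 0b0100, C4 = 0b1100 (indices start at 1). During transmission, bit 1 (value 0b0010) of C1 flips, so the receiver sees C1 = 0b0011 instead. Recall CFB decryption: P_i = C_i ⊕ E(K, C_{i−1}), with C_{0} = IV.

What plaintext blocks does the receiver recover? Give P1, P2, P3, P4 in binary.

Only C1 changed, to 0b0011. In CFB, a change in C_i flips the same bit in P_i and garbles P_{i+1}. Decrypting the received ciphertext:
P1: E(K, 0b1101) = 0b1110; 0b0011 ⊕ 0b1110 = 0b1101.
P2: E(K, 0b0011) = 0b0000; 0b1010 ⊕ 0b0000 = 0b1010.
P3: E(K, 0b1010) = 0b1001; 0b0100 ⊕ 0b1001 = 0b1101.
P4: E(K, 0b0100) = 0b0111; 0b1100 ⊕ 0b0111 = 0b1011.
Blocks that differ from the original plaintext: P1, P2.

P1 = 0b1101, P2 = 0b1010, P3 = 0b1101, P4 = 0b1011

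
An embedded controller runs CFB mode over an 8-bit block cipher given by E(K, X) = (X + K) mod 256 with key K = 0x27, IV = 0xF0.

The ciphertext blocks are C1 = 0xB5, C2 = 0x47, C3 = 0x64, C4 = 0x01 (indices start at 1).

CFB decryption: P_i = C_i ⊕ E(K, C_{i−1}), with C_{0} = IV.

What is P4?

P4 = 0x8A

P4: E(K, 0x64) = 0x8B; 0x01 ⊕ 0x8B = 0x8A.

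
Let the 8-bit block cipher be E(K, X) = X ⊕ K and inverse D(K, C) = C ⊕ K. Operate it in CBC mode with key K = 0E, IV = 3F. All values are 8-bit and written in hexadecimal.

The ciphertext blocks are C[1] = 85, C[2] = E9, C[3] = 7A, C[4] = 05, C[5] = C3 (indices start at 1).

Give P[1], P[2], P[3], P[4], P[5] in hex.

CBC decryption: P_i = D(K, C_i) ⊕ C_{i−1}, with C_{0} = IV.
P[1]: D(K, 85) = 8B; 8B ⊕ 3F = B4.
P[2]: D(K, E9) = E7; E7 ⊕ 85 = 62.
P[3]: D(K, 7A) = 74; 74 ⊕ E9 = 9D.
P[4]: D(K, 05) = 0B; 0B ⊕ 7A = 71.
P[5]: D(K, C3) = CD; CD ⊕ 05 = C8.

P[1] = B4, P[2] = 62, P[3] = 9D, P[4] = 71, P[5] = C8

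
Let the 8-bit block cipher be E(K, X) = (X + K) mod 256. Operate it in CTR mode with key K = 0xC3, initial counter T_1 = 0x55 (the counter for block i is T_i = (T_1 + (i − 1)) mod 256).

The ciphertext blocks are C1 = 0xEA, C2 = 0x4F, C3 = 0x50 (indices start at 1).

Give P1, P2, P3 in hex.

CTR decryption: S_i = E(K, T_i) where T_i is the counter for block i; P_i = C_i ⊕ S_i.
P1: T = 0x55, S = E(K, T) = 0x18; 0xEA ⊕ 0x18 = 0xF2.
P2: T = 0x56, S = E(K, T) = 0x19; 0x4F ⊕ 0x19 = 0x56.
P3: T = 0x57, S = E(K, T) = 0x1A; 0x50 ⊕ 0x1A = 0x4A.

P1 = 0xF2, P2 = 0x56, P3 = 0x4A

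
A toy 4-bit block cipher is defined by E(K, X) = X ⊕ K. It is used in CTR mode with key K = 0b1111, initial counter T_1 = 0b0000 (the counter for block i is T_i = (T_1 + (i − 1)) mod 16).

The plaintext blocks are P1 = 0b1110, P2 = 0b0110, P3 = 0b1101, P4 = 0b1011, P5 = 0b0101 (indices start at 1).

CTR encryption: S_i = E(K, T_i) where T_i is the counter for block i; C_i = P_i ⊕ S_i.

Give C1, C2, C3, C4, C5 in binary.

C1 = 0b0001, C2 = 0b1000, C3 = 0b0000, C4 = 0b0111, C5 = 0b1110

C1: T = 0b0000, S = E(K, T) = 0b1111; 0b1110 ⊕ 0b1111 = 0b0001.
C2: T = 0b0001, S = E(K, T) = 0b1110; 0b0110 ⊕ 0b1110 = 0b1000.
C3: T = 0b0010, S = E(K, T) = 0b1101; 0b1101 ⊕ 0b1101 = 0b0000.
C4: T = 0b0011, S = E(K, T) = 0b1100; 0b1011 ⊕ 0b1100 = 0b0111.
C5: T = 0b0100, S = E(K, T) = 0b1011; 0b0101 ⊕ 0b1011 = 0b1110.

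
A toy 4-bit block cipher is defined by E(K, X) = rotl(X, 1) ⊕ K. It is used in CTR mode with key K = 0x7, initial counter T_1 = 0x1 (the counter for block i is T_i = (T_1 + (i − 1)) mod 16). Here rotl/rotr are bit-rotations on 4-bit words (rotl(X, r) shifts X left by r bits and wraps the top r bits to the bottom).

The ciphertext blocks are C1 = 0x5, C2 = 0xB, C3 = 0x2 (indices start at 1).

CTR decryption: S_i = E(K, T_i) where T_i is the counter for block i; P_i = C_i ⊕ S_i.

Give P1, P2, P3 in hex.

P1 = 0x0, P2 = 0x8, P3 = 0x3

P1: T = 0x1, S = E(K, T) = 0x5; 0x5 ⊕ 0x5 = 0x0.
P2: T = 0x2, S = E(K, T) = 0x3; 0xB ⊕ 0x3 = 0x8.
P3: T = 0x3, S = E(K, T) = 0x1; 0x2 ⊕ 0x1 = 0x3.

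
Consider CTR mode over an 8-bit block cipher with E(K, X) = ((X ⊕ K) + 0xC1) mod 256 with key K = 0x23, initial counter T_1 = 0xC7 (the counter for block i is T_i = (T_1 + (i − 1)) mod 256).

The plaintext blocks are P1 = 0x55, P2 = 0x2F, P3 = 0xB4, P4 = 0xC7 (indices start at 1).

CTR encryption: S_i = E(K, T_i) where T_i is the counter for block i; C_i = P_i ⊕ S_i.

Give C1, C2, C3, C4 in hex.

C1 = 0xF0, C2 = 0x83, C3 = 0x1F, C4 = 0x6D

C1: T = 0xC7, S = E(K, T) = 0xA5; 0x55 ⊕ 0xA5 = 0xF0.
C2: T = 0xC8, S = E(K, T) = 0xAC; 0x2F ⊕ 0xAC = 0x83.
C3: T = 0xC9, S = E(K, T) = 0xAB; 0xB4 ⊕ 0xAB = 0x1F.
C4: T = 0xCA, S = E(K, T) = 0xAA; 0xC7 ⊕ 0xAA = 0x6D.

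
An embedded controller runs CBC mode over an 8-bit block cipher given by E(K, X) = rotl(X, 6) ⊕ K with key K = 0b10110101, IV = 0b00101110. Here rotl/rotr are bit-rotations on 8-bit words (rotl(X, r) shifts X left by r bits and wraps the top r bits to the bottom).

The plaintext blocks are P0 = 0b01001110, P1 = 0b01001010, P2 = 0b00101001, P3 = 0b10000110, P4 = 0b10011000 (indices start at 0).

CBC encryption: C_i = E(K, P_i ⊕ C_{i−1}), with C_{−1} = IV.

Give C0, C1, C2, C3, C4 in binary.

C0: P0 ⊕ 0b00101110 = 0b01100000; E(K, 0b01100000) = 0b10101101.
C1: P1 ⊕ 0b10101101 = 0b11100111; E(K, 0b11100111) = 0b01001100.
C2: P2 ⊕ 0b01001100 = 0b01100101; E(K, 0b01100101) = 0b11101100.
C3: P3 ⊕ 0b11101100 = 0b01101010; E(K, 0b01101010) = 0b00101111.
C4: P4 ⊕ 0b00101111 = 0b10110111; E(K, 0b10110111) = 0b01011000.

C0 = 0b10101101, C1 = 0b01001100, C2 = 0b11101100, C3 = 0b00101111, C4 = 0b01011000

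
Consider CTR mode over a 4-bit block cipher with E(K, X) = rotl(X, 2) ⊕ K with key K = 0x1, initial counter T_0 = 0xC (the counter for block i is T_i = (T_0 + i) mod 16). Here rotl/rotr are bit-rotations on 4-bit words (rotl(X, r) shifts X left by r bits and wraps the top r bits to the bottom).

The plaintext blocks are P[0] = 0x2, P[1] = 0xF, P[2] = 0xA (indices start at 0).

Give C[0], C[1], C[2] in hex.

CTR encryption: S_i = E(K, T_i) where T_i is the counter for block i; C_i = P_i ⊕ S_i.
C[0]: T = 0xC, S = E(K, T) = 0x2; 0x2 ⊕ 0x2 = 0x0.
C[1]: T = 0xD, S = E(K, T) = 0x6; 0xF ⊕ 0x6 = 0x9.
C[2]: T = 0xE, S = E(K, T) = 0xA; 0xA ⊕ 0xA = 0x0.

C[0] = 0x0, C[1] = 0x9, C[2] = 0x0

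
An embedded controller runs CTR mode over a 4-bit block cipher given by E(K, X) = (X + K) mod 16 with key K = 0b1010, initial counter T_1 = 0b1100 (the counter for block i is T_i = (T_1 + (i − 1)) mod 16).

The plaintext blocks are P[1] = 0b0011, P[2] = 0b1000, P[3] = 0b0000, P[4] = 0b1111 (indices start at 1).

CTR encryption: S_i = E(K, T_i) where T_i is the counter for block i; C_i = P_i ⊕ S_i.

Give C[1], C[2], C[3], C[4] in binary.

C[1]: T = 0b1100, S = E(K, T) = 0b0110; 0b0011 ⊕ 0b0110 = 0b0101.
C[2]: T = 0b1101, S = E(K, T) = 0b0111; 0b1000 ⊕ 0b0111 = 0b1111.
C[3]: T = 0b1110, S = E(K, T) = 0b1000; 0b0000 ⊕ 0b1000 = 0b1000.
C[4]: T = 0b1111, S = E(K, T) = 0b1001; 0b1111 ⊕ 0b1001 = 0b0110.

C[1] = 0b0101, C[2] = 0b1111, C[3] = 0b1000, C[4] = 0b0110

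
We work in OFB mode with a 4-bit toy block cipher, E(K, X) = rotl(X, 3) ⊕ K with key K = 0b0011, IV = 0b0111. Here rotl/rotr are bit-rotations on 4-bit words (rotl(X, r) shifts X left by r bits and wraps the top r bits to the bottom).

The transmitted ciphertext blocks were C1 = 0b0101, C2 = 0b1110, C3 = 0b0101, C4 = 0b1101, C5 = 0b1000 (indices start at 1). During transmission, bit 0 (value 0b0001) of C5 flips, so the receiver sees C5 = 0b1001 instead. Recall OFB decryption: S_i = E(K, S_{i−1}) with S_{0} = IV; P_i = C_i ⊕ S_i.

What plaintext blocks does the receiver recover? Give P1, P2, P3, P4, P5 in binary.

P1 = 0b1101, P2 = 0b1001, P3 = 0b1101, P4 = 0b1010, P5 = 0b0001

Only C5 changed, to 0b1001. In OFB, a change in C_i flips the same bit in P_i only; the keystream is unaffected. Decrypting the received ciphertext:
P1: S = E(K, 0b0111) = 0b1000; 0b0101 ⊕ 0b1000 = 0b1101.
P2: S = E(K, 0b1000) = 0b0111; 0b1110 ⊕ 0b0111 = 0b1001.
P3: S = E(K, 0b0111) = 0b1000; 0b0101 ⊕ 0b1000 = 0b1101.
P4: S = E(K, 0b1000) = 0b0111; 0b1101 ⊕ 0b0111 = 0b1010.
P5: S = E(K, 0b0111) = 0b1000; 0b1001 ⊕ 0b1000 = 0b0001.
Blocks that differ from the original plaintext: P5.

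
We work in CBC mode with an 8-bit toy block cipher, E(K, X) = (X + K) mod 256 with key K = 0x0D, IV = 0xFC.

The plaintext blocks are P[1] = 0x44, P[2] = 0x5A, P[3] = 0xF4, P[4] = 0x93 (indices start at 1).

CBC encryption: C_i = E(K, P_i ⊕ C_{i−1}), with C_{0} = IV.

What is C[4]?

C[4] = 0x03

C[1]: P[1] ⊕ 0xFC = 0xB8; E(K, 0xB8) = 0xC5.
C[2]: P[2] ⊕ 0xC5 = 0x9F; E(K, 0x9F) = 0xAC.
C[3]: P[3] ⊕ 0xAC = 0x58; E(K, 0x58) = 0x65.
C[4]: P[4] ⊕ 0x65 = 0xF6; E(K, 0xF6) = 0x03.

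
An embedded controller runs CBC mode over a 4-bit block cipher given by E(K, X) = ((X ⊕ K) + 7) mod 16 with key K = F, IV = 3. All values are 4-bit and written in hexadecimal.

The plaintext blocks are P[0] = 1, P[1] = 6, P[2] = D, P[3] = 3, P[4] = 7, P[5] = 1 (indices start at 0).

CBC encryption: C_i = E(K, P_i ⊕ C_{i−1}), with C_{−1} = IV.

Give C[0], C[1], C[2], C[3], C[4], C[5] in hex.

C[0] = 4, C[1] = 4, C[2] = D, C[3] = 8, C[4] = 7, C[5] = 0

C[0]: P[0] ⊕ 3 = 2; E(K, 2) = 4.
C[1]: P[1] ⊕ 4 = 2; E(K, 2) = 4.
C[2]: P[2] ⊕ 4 = 9; E(K, 9) = D.
C[3]: P[3] ⊕ D = E; E(K, E) = 8.
C[4]: P[4] ⊕ 8 = F; E(K, F) = 7.
C[5]: P[5] ⊕ 7 = 6; E(K, 6) = 0.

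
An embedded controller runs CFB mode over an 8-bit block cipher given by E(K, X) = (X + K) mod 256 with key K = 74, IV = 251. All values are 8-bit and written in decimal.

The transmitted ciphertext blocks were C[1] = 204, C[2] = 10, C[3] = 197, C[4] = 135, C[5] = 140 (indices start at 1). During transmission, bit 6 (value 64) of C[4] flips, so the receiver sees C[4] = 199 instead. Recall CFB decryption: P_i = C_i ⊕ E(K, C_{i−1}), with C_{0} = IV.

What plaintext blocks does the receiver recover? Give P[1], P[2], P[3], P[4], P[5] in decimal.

P[1] = 137, P[2] = 28, P[3] = 145, P[4] = 200, P[5] = 157

Only C[4] changed, to 199. In CFB, a change in C_i flips the same bit in P_i and garbles P_{i+1}. Decrypting the received ciphertext:
P[1]: E(K, 251) = 69; 204 ⊕ 69 = 137.
P[2]: E(K, 204) = 22; 10 ⊕ 22 = 28.
P[3]: E(K, 10) = 84; 197 ⊕ 84 = 145.
P[4]: E(K, 197) = 15; 199 ⊕ 15 = 200.
P[5]: E(K, 199) = 17; 140 ⊕ 17 = 157.
Blocks that differ from the original plaintext: P[4], P[5].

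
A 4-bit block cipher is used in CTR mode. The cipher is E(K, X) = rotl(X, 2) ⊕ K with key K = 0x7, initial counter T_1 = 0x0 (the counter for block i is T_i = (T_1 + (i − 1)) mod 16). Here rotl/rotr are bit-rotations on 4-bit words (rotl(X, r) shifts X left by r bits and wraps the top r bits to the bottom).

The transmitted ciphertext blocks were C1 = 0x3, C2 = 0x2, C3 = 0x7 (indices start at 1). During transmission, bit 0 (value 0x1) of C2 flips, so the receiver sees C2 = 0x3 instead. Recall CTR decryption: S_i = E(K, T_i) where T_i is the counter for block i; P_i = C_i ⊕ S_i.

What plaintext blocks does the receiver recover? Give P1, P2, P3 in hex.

Only C2 changed, to 0x3. In CTR, a change in C_i flips the same bit in P_i only; the keystream is unaffected. Decrypting the received ciphertext:
P1: T = 0x0, S = E(K, T) = 0x7; 0x3 ⊕ 0x7 = 0x4.
P2: T = 0x1, S = E(K, T) = 0x3; 0x3 ⊕ 0x3 = 0x0.
P3: T = 0x2, S = E(K, T) = 0xF; 0x7 ⊕ 0xF = 0x8.
Blocks that differ from the original plaintext: P2.

P1 = 0x4, P2 = 0x0, P3 = 0x8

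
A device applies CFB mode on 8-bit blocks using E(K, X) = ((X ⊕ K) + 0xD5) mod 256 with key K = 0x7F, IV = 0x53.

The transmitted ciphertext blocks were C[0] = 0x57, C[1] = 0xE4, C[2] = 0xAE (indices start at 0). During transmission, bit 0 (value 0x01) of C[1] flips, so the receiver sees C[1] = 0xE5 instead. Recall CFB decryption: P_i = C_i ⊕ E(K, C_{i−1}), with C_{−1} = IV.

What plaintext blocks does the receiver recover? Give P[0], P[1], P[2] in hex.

Only C[1] changed, to 0xE5. In CFB, a change in C_i flips the same bit in P_i and garbles P_{i+1}. Decrypting the received ciphertext:
P[0]: E(K, 0x53) = 0x01; 0x57 ⊕ 0x01 = 0x56.
P[1]: E(K, 0x57) = 0xFD; 0xE5 ⊕ 0xFD = 0x18.
P[2]: E(K, 0xE5) = 0x6F; 0xAE ⊕ 0x6F = 0xC1.
Blocks that differ from the original plaintext: P[1], P[2].

P[0] = 0x56, P[1] = 0x18, P[2] = 0xC1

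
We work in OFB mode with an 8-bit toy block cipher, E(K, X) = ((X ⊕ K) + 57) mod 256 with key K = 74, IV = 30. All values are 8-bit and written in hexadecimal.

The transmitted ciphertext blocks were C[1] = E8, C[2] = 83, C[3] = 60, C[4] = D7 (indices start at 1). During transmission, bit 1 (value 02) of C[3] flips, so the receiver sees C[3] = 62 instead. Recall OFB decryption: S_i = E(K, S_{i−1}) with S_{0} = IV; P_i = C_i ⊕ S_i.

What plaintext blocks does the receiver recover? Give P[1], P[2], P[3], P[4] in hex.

Only C[3] changed, to 62. In OFB, a change in C_i flips the same bit in P_i only; the keystream is unaffected. Decrypting the received ciphertext:
P[1]: S = E(K, 30) = 9B; E8 ⊕ 9B = 73.
P[2]: S = E(K, 9B) = 46; 83 ⊕ 46 = C5.
P[3]: S = E(K, 46) = 89; 62 ⊕ 89 = EB.
P[4]: S = E(K, 89) = 54; D7 ⊕ 54 = 83.
Blocks that differ from the original plaintext: P[3].

P[1] = 73, P[2] = C5, P[3] = EB, P[4] = 83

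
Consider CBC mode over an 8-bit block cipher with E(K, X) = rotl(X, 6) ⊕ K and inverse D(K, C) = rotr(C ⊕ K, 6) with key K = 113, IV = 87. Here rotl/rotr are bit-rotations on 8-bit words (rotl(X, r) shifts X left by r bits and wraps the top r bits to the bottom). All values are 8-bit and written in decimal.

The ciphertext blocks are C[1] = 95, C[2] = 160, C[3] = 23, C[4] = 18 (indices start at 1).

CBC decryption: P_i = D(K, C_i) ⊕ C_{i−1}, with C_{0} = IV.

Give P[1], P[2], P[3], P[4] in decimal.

P[1] = 239, P[2] = 24, P[3] = 57, P[4] = 154

P[1]: D(K, 95) = 184; 184 ⊕ 87 = 239.
P[2]: D(K, 160) = 71; 71 ⊕ 95 = 24.
P[3]: D(K, 23) = 153; 153 ⊕ 160 = 57.
P[4]: D(K, 18) = 141; 141 ⊕ 23 = 154.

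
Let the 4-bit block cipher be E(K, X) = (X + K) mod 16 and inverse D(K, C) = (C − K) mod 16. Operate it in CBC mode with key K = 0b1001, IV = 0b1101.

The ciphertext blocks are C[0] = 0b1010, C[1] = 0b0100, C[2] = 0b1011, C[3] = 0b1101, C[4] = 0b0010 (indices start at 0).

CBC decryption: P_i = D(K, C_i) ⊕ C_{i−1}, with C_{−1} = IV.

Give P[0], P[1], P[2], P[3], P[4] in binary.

P[0]: D(K, 0b1010) = 0b0001; 0b0001 ⊕ 0b1101 = 0b1100.
P[1]: D(K, 0b0100) = 0b1011; 0b1011 ⊕ 0b1010 = 0b0001.
P[2]: D(K, 0b1011) = 0b0010; 0b0010 ⊕ 0b0100 = 0b0110.
P[3]: D(K, 0b1101) = 0b0100; 0b0100 ⊕ 0b1011 = 0b1111.
P[4]: D(K, 0b0010) = 0b1001; 0b1001 ⊕ 0b1101 = 0b0100.

P[0] = 0b1100, P[1] = 0b0001, P[2] = 0b0110, P[3] = 0b1111, P[4] = 0b0100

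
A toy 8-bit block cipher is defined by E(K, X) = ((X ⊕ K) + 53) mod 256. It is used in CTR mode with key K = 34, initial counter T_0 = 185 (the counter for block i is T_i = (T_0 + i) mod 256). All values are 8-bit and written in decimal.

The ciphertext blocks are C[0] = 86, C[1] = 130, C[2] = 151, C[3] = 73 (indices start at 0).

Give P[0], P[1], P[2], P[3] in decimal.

P[0] = 134, P[1] = 79, P[2] = 89, P[3] = 154

CTR decryption: S_i = E(K, T_i) where T_i is the counter for block i; P_i = C_i ⊕ S_i.
P[0]: T = 185, S = E(K, T) = 208; 86 ⊕ 208 = 134.
P[1]: T = 186, S = E(K, T) = 205; 130 ⊕ 205 = 79.
P[2]: T = 187, S = E(K, T) = 206; 151 ⊕ 206 = 89.
P[3]: T = 188, S = E(K, T) = 211; 73 ⊕ 211 = 154.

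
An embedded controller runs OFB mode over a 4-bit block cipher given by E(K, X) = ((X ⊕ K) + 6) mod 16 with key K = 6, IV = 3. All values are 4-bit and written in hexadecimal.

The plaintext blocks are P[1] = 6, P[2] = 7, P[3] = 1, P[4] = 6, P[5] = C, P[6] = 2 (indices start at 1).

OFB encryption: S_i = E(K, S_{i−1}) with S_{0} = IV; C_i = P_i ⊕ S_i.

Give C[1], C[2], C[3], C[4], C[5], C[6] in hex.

C[1]: S = E(K, 3) = B; 6 ⊕ B = D.
C[2]: S = E(K, B) = 3; 7 ⊕ 3 = 4.
C[3]: S = E(K, 3) = B; 1 ⊕ B = A.
C[4]: S = E(K, B) = 3; 6 ⊕ 3 = 5.
C[5]: S = E(K, 3) = B; C ⊕ B = 7.
C[6]: S = E(K, B) = 3; 2 ⊕ 3 = 1.

C[1] = D, C[2] = 4, C[3] = A, C[4] = 5, C[5] = 7, C[6] = 1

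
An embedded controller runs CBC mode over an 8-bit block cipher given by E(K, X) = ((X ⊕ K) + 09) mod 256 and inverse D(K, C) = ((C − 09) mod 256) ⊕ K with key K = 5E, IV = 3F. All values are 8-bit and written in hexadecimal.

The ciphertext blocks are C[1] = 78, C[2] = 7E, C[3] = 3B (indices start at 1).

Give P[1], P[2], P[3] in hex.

CBC decryption: P_i = D(K, C_i) ⊕ C_{i−1}, with C_{0} = IV.
P[1]: D(K, 78) = 31; 31 ⊕ 3F = 0E.
P[2]: D(K, 7E) = 2B; 2B ⊕ 78 = 53.
P[3]: D(K, 3B) = 6C; 6C ⊕ 7E = 12.

P[1] = 0E, P[2] = 53, P[3] = 12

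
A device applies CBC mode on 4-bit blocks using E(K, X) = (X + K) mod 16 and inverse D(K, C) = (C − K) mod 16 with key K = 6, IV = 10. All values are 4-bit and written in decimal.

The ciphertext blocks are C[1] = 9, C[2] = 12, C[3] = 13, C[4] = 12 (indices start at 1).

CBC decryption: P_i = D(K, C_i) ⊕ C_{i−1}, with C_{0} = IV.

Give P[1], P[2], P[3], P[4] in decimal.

P[1] = 9, P[2] = 15, P[3] = 11, P[4] = 11

P[1]: D(K, 9) = 3; 3 ⊕ 10 = 9.
P[2]: D(K, 12) = 6; 6 ⊕ 9 = 15.
P[3]: D(K, 13) = 7; 7 ⊕ 12 = 11.
P[4]: D(K, 12) = 6; 6 ⊕ 13 = 11.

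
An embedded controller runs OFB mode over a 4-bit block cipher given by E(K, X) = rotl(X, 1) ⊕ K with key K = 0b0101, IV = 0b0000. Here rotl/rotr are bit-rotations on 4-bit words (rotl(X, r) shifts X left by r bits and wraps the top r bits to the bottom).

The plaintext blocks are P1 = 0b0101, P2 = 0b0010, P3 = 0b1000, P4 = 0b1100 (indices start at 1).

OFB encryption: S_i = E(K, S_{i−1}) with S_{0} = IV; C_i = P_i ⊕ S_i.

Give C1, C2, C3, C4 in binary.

C1 = 0b0000, C2 = 0b1101, C3 = 0b0010, C4 = 0b1100

C1: S = E(K, 0b0000) = 0b0101; 0b0101 ⊕ 0b0101 = 0b0000.
C2: S = E(K, 0b0101) = 0b1111; 0b0010 ⊕ 0b1111 = 0b1101.
C3: S = E(K, 0b1111) = 0b1010; 0b1000 ⊕ 0b1010 = 0b0010.
C4: S = E(K, 0b1010) = 0b0000; 0b1100 ⊕ 0b0000 = 0b1100.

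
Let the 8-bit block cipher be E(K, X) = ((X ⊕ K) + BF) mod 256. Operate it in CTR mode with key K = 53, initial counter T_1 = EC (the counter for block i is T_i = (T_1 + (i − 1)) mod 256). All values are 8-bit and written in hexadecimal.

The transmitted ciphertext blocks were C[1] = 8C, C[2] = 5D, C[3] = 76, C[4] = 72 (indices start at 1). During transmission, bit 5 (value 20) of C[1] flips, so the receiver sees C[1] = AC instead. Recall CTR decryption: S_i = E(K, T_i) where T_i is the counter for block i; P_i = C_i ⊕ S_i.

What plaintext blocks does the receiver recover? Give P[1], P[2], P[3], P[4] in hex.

Only C[1] changed, to AC. In CTR, a change in C_i flips the same bit in P_i only; the keystream is unaffected. Decrypting the received ciphertext:
P[1]: T = EC, S = E(K, T) = 7E; AC ⊕ 7E = D2.
P[2]: T = ED, S = E(K, T) = 7D; 5D ⊕ 7D = 20.
P[3]: T = EE, S = E(K, T) = 7C; 76 ⊕ 7C = 0A.
P[4]: T = EF, S = E(K, T) = 7B; 72 ⊕ 7B = 09.
Blocks that differ from the original plaintext: P[1].

P[1] = D2, P[2] = 20, P[3] = 0A, P[4] = 09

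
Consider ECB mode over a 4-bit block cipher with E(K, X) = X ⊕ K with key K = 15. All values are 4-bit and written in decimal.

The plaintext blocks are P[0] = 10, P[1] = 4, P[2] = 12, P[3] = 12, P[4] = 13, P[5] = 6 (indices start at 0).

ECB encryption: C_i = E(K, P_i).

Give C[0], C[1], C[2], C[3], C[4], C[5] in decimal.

C[0] = 5, C[1] = 11, C[2] = 3, C[3] = 3, C[4] = 2, C[5] = 9

C[0]: E(K, 10) = 5.
C[1]: E(K, 4) = 11.
C[2]: E(K, 12) = 3.
C[3]: E(K, 12) = 3.
C[4]: E(K, 13) = 2.
C[5]: E(K, 6) = 9.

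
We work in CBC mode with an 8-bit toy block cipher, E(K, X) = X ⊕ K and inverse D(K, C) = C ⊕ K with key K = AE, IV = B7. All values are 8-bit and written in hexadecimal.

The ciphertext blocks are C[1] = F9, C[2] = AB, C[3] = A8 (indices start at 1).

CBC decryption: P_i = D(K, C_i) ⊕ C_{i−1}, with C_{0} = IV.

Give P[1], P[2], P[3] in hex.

P[1]: D(K, F9) = 57; 57 ⊕ B7 = E0.
P[2]: D(K, AB) = 05; 05 ⊕ F9 = FC.
P[3]: D(K, A8) = 06; 06 ⊕ AB = AD.

P[1] = E0, P[2] = FC, P[3] = AD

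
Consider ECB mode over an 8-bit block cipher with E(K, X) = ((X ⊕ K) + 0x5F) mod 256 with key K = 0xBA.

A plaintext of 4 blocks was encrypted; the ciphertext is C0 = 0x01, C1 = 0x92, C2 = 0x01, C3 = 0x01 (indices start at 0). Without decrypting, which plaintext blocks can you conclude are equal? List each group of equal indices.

P0 = P2 = P3

ECB encrypts each block independently with the same key, so equal ciphertext blocks imply equal plaintext blocks.
C0 = C2 = C3 = 0x01, so P0 = P2 = P3.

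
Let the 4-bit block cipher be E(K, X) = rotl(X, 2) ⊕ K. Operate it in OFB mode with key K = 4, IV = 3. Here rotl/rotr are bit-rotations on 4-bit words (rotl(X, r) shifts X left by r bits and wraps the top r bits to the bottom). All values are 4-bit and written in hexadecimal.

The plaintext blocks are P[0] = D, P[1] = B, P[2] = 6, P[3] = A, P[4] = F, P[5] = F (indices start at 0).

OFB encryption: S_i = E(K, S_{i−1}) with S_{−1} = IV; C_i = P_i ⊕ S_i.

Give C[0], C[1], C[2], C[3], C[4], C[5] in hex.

C[0] = 5, C[1] = D, C[2] = B, C[3] = 9, C[4] = 7, C[5] = 9

C[0]: S = E(K, 3) = 8; D ⊕ 8 = 5.
C[1]: S = E(K, 8) = 6; B ⊕ 6 = D.
C[2]: S = E(K, 6) = D; 6 ⊕ D = B.
C[3]: S = E(K, D) = 3; A ⊕ 3 = 9.
C[4]: S = E(K, 3) = 8; F ⊕ 8 = 7.
C[5]: S = E(K, 8) = 6; F ⊕ 6 = 9.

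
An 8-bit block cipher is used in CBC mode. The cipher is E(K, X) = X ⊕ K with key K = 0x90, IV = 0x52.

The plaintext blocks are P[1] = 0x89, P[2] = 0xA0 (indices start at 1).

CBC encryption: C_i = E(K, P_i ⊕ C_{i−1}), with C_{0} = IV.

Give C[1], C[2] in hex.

C[1] = 0x4B, C[2] = 0x7B

C[1]: P[1] ⊕ 0x52 = 0xDB; E(K, 0xDB) = 0x4B.
C[2]: P[2] ⊕ 0x4B = 0xEB; E(K, 0xEB) = 0x7B.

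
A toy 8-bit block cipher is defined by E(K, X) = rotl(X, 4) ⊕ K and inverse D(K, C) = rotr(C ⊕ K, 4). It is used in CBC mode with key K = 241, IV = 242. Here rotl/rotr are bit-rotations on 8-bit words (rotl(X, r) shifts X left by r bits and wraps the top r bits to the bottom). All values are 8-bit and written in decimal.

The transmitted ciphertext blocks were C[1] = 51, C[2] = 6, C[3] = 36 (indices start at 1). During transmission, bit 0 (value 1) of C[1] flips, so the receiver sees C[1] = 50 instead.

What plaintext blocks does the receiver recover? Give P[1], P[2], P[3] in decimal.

P[1] = 206, P[2] = 77, P[3] = 91

CBC decryption: P_i = D(K, C_i) ⊕ C_{i−1}, with C_{0} = IV.
Only C[1] changed, to 50. In CBC, a change in C_i garbles P_i and flips the same bit in P_{i+1}. Decrypting the received ciphertext:
P[1]: D(K, 50) = 60; 60 ⊕ 242 = 206.
P[2]: D(K, 6) = 127; 127 ⊕ 50 = 77.
P[3]: D(K, 36) = 93; 93 ⊕ 6 = 91.
Blocks that differ from the original plaintext: P[1], P[2].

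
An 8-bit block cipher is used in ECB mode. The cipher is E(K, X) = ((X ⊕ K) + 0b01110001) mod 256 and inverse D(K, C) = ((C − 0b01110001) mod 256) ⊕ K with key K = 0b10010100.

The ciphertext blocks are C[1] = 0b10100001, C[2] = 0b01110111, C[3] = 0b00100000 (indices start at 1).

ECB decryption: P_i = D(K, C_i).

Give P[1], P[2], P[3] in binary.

P[1]: D(K, 0b10100001) = 0b10100100.
P[2]: D(K, 0b01110111) = 0b10010010.
P[3]: D(K, 0b00100000) = 0b00111011.

P[1] = 0b10100100, P[2] = 0b10010010, P[3] = 0b00111011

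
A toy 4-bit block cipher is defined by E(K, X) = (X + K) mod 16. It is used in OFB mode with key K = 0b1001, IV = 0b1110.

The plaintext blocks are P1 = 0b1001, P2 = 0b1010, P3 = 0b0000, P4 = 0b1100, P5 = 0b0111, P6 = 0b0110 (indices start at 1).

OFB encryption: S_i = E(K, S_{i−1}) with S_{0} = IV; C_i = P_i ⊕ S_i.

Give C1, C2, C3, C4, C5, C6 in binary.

C1 = 0b1110, C2 = 0b1010, C3 = 0b1001, C4 = 0b1110, C5 = 0b1100, C6 = 0b0010

C1: S = E(K, 0b1110) = 0b0111; 0b1001 ⊕ 0b0111 = 0b1110.
C2: S = E(K, 0b0111) = 0b0000; 0b1010 ⊕ 0b0000 = 0b1010.
C3: S = E(K, 0b0000) = 0b1001; 0b0000 ⊕ 0b1001 = 0b1001.
C4: S = E(K, 0b1001) = 0b0010; 0b1100 ⊕ 0b0010 = 0b1110.
C5: S = E(K, 0b0010) = 0b1011; 0b0111 ⊕ 0b1011 = 0b1100.
C6: S = E(K, 0b1011) = 0b0100; 0b0110 ⊕ 0b0100 = 0b0010.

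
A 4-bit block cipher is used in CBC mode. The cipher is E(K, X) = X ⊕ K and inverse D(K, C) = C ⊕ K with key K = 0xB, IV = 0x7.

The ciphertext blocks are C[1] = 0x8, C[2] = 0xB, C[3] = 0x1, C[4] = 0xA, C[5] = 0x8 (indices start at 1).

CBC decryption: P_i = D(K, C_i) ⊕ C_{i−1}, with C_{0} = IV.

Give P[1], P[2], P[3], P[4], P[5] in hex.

P[1]: D(K, 0x8) = 0x3; 0x3 ⊕ 0x7 = 0x4.
P[2]: D(K, 0xB) = 0x0; 0x0 ⊕ 0x8 = 0x8.
P[3]: D(K, 0x1) = 0xA; 0xA ⊕ 0xB = 0x1.
P[4]: D(K, 0xA) = 0x1; 0x1 ⊕ 0x1 = 0x0.
P[5]: D(K, 0x8) = 0x3; 0x3 ⊕ 0xA = 0x9.

P[1] = 0x4, P[2] = 0x8, P[3] = 0x1, P[4] = 0x0, P[5] = 0x9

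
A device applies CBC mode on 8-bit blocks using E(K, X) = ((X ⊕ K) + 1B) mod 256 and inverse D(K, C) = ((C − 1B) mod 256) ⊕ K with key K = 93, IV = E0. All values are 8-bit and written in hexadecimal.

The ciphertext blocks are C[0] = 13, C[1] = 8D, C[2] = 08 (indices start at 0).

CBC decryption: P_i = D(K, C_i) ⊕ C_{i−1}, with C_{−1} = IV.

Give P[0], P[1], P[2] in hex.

P[0] = 8B, P[1] = F2, P[2] = F3

P[0]: D(K, 13) = 6B; 6B ⊕ E0 = 8B.
P[1]: D(K, 8D) = E1; E1 ⊕ 13 = F2.
P[2]: D(K, 08) = 7E; 7E ⊕ 8D = F3.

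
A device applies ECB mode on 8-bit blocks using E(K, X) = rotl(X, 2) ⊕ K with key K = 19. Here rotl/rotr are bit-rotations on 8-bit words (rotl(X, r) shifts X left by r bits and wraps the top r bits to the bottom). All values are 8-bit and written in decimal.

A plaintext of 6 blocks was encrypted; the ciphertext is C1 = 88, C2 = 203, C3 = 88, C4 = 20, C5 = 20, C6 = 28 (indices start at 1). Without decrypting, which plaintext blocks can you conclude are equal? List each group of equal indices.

P1 = P3; P4 = P5

ECB encrypts each block independently with the same key, so equal ciphertext blocks imply equal plaintext blocks.
C1 = C3 = 88, so P1 = P3.
C4 = C5 = 20, so P4 = P5.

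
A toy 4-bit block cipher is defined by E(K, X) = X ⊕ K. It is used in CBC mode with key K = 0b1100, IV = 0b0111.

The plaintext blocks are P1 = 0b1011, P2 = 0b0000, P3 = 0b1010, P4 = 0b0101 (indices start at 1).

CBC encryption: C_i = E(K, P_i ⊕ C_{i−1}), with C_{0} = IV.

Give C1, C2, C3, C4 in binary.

C1 = 0b0000, C2 = 0b1100, C3 = 0b1010, C4 = 0b0011

C1: P1 ⊕ 0b0111 = 0b1100; E(K, 0b1100) = 0b0000.
C2: P2 ⊕ 0b0000 = 0b0000; E(K, 0b0000) = 0b1100.
C3: P3 ⊕ 0b1100 = 0b0110; E(K, 0b0110) = 0b1010.
C4: P4 ⊕ 0b1010 = 0b1111; E(K, 0b1111) = 0b0011.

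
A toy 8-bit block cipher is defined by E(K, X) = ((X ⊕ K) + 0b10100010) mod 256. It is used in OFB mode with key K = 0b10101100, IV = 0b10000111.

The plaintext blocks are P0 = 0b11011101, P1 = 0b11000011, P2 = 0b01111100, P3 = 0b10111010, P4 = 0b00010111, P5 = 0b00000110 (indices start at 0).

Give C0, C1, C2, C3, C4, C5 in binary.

OFB encryption: S_i = E(K, S_{i−1}) with S_{−1} = IV; C_i = P_i ⊕ S_i.
C0: S = E(K, 0b10000111) = 0b11001101; 0b11011101 ⊕ 0b11001101 = 0b00010000.
C1: S = E(K, 0b11001101) = 0b00000011; 0b11000011 ⊕ 0b00000011 = 0b11000000.
C2: S = E(K, 0b00000011) = 0b01010001; 0b01111100 ⊕ 0b01010001 = 0b00101101.
C3: S = E(K, 0b01010001) = 0b10011111; 0b10111010 ⊕ 0b10011111 = 0b00100101.
C4: S = E(K, 0b10011111) = 0b11010101; 0b00010111 ⊕ 0b11010101 = 0b11000010.
C5: S = E(K, 0b11010101) = 0b00011011; 0b00000110 ⊕ 0b00011011 = 0b00011101.

C0 = 0b00010000, C1 = 0b11000000, C2 = 0b00101101, C3 = 0b00100101, C4 = 0b11000010, C5 = 0b00011101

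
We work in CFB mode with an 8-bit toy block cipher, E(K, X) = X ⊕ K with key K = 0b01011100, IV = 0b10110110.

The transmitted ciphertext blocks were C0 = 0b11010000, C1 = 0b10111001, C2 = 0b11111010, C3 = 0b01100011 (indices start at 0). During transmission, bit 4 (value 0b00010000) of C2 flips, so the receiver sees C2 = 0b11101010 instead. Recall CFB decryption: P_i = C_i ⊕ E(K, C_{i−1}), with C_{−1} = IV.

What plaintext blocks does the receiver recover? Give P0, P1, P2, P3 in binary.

Only C2 changed, to 0b11101010. In CFB, a change in C_i flips the same bit in P_i and garbles P_{i+1}. Decrypting the received ciphertext:
P0: E(K, 0b10110110) = 0b11101010; 0b11010000 ⊕ 0b11101010 = 0b00111010.
P1: E(K, 0b11010000) = 0b10001100; 0b10111001 ⊕ 0b10001100 = 0b00110101.
P2: E(K, 0b10111001) = 0b11100101; 0b11101010 ⊕ 0b11100101 = 0b00001111.
P3: E(K, 0b11101010) = 0b10110110; 0b01100011 ⊕ 0b10110110 = 0b11010101.
Blocks that differ from the original plaintext: P2, P3.

P0 = 0b00111010, P1 = 0b00110101, P2 = 0b00001111, P3 = 0b11010101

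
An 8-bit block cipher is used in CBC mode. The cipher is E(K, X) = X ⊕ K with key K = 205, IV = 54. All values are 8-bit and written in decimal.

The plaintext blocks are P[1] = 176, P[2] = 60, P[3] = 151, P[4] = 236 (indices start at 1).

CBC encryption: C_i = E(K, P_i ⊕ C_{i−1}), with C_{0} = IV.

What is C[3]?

C[1]: P[1] ⊕ 54 = 134; E(K, 134) = 75.
C[2]: P[2] ⊕ 75 = 119; E(K, 119) = 186.
C[3]: P[3] ⊕ 186 = 45; E(K, 45) = 224.

C[3] = 224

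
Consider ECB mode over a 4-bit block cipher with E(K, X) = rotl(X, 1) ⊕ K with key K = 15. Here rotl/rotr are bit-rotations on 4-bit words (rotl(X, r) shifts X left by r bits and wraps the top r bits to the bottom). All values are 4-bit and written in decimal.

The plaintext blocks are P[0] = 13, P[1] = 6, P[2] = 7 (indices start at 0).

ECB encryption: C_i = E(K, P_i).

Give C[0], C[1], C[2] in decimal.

C[0]: E(K, 13) = 4.
C[1]: E(K, 6) = 3.
C[2]: E(K, 7) = 1.

C[0] = 4, C[1] = 3, C[2] = 1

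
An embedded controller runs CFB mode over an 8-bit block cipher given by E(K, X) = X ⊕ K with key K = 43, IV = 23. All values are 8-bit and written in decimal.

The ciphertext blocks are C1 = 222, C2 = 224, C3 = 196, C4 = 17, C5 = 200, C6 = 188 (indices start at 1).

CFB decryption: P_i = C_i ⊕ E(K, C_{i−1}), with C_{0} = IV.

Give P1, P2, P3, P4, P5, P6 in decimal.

P1: E(K, 23) = 60; 222 ⊕ 60 = 226.
P2: E(K, 222) = 245; 224 ⊕ 245 = 21.
P3: E(K, 224) = 203; 196 ⊕ 203 = 15.
P4: E(K, 196) = 239; 17 ⊕ 239 = 254.
P5: E(K, 17) = 58; 200 ⊕ 58 = 242.
P6: E(K, 200) = 227; 188 ⊕ 227 = 95.

P1 = 226, P2 = 21, P3 = 15, P4 = 254, P5 = 242, P6 = 95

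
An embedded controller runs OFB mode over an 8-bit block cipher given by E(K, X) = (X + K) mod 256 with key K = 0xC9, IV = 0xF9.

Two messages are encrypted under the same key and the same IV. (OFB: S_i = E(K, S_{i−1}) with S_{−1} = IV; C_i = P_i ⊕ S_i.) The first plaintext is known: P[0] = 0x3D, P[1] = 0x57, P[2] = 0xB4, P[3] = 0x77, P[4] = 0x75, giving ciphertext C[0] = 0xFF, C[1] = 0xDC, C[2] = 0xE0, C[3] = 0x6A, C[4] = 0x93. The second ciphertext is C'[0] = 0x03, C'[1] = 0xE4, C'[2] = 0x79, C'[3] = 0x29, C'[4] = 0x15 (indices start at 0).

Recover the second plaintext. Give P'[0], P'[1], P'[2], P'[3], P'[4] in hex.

P'[0] = 0xC1, P'[1] = 0x6F, P'[2] = 0x2D, P'[3] = 0x34, P'[4] = 0xF3

In OFB with a reused IV, both messages share the same keystream S_i, so C_i ⊕ C'_i = P_i ⊕ P'_i and thus P'_i = P_i ⊕ C_i ⊕ C'_i.
P'[0]: 0x3D ⊕ 0xFF ⊕ 0x03 = 0xC1.
P'[1]: 0x57 ⊕ 0xDC ⊕ 0xE4 = 0x6F.
P'[2]: 0xB4 ⊕ 0xE0 ⊕ 0x79 = 0x2D.
P'[3]: 0x77 ⊕ 0x6A ⊕ 0x29 = 0x34.
P'[4]: 0x75 ⊕ 0x93 ⊕ 0x15 = 0xF3.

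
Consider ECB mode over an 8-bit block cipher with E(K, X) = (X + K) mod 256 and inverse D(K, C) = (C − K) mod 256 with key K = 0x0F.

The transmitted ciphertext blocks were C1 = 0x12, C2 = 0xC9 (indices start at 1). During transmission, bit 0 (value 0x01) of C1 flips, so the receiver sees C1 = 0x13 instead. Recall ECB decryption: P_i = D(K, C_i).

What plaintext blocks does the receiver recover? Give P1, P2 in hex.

P1 = 0x04, P2 = 0xBA

Only C1 changed, to 0x13. In ECB, a change in C_i affects only P_i. Decrypting the received ciphertext:
P1: D(K, 0x13) = 0x04.
P2: D(K, 0xC9) = 0xBA.
Blocks that differ from the original plaintext: P1.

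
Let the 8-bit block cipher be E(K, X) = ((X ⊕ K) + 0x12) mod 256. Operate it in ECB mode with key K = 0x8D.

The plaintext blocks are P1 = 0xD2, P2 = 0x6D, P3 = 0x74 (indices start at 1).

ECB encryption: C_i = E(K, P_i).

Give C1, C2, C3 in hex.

C1 = 0x71, C2 = 0xF2, C3 = 0x0B

C1: E(K, 0xD2) = 0x71.
C2: E(K, 0x6D) = 0xF2.
C3: E(K, 0x74) = 0x0B.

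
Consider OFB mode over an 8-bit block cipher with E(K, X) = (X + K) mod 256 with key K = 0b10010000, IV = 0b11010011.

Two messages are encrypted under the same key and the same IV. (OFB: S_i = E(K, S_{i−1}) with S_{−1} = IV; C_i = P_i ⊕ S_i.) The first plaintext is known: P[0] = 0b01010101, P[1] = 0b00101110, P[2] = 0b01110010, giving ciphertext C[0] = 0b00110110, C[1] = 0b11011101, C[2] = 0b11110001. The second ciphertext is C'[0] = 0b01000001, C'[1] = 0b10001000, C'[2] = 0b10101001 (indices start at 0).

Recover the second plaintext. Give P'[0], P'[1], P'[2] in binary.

P'[0] = 0b00100010, P'[1] = 0b01111011, P'[2] = 0b00101010

In OFB with a reused IV, both messages share the same keystream S_i, so C_i ⊕ C'_i = P_i ⊕ P'_i and thus P'_i = P_i ⊕ C_i ⊕ C'_i.
P'[0]: 0b01010101 ⊕ 0b00110110 ⊕ 0b01000001 = 0b00100010.
P'[1]: 0b00101110 ⊕ 0b11011101 ⊕ 0b10001000 = 0b01111011.
P'[2]: 0b01110010 ⊕ 0b11110001 ⊕ 0b10101001 = 0b00101010.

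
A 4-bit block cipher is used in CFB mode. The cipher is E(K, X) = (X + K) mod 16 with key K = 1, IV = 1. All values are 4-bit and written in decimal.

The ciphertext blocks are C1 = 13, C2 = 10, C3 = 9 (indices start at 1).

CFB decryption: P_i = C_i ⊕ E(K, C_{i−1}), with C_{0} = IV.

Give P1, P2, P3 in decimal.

P1 = 15, P2 = 4, P3 = 2

P1: E(K, 1) = 2; 13 ⊕ 2 = 15.
P2: E(K, 13) = 14; 10 ⊕ 14 = 4.
P3: E(K, 10) = 11; 9 ⊕ 11 = 2.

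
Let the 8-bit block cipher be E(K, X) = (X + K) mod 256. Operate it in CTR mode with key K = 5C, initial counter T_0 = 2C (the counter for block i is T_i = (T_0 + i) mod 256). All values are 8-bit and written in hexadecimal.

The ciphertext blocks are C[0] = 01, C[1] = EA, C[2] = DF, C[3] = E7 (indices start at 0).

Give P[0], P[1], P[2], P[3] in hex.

P[0] = 89, P[1] = 63, P[2] = 55, P[3] = 6C

CTR decryption: S_i = E(K, T_i) where T_i is the counter for block i; P_i = C_i ⊕ S_i.
P[0]: T = 2C, S = E(K, T) = 88; 01 ⊕ 88 = 89.
P[1]: T = 2D, S = E(K, T) = 89; EA ⊕ 89 = 63.
P[2]: T = 2E, S = E(K, T) = 8A; DF ⊕ 8A = 55.
P[3]: T = 2F, S = E(K, T) = 8B; E7 ⊕ 8B = 6C.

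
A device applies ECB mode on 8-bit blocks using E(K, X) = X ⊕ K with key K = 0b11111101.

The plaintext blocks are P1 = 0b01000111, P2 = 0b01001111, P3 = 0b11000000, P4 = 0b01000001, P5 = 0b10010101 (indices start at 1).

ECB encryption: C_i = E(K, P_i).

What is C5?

C5 = 0b01101000

C5: E(K, 0b10010101) = 0b01101000.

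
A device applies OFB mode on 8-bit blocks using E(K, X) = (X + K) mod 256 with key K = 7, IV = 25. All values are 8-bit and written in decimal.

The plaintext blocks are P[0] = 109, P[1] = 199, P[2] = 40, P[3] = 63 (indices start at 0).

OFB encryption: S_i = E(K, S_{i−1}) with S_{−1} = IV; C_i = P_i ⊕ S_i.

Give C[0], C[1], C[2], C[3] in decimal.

C[0]: S = E(K, 25) = 32; 109 ⊕ 32 = 77.
C[1]: S = E(K, 32) = 39; 199 ⊕ 39 = 224.
C[2]: S = E(K, 39) = 46; 40 ⊕ 46 = 6.
C[3]: S = E(K, 46) = 53; 63 ⊕ 53 = 10.

C[0] = 77, C[1] = 224, C[2] = 6, C[3] = 10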